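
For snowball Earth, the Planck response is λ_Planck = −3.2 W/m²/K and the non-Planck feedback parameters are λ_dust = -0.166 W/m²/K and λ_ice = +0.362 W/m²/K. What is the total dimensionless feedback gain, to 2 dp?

0.06

Convert to gains: g_dust = -0.166/3.2 = -0.05187; g_ice = 0.362/3.2 = 0.1131.
Total gain g = 0.06123.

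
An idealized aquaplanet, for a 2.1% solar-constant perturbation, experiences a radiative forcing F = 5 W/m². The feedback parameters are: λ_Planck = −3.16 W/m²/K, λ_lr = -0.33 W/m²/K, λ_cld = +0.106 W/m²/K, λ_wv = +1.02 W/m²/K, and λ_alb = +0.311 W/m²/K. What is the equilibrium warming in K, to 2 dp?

2.44 K

Net feedback parameter λ = (−3.16) + (-0.33) + (+0.106) + (+1.02) + (+0.311) = -2.053 W/m²/K.
ΔT = −F/λ = −5/(-2.053) = 2.44 K.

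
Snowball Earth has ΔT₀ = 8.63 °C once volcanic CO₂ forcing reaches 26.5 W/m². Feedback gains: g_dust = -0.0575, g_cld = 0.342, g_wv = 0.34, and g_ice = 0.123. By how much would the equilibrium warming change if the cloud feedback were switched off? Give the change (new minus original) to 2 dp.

Original: g = 0.7475, ΔT = 8.63/(1−0.7475) = 34.1782 °C.
Without cloud: g' = 0.4055, ΔT' = 8.63/(1−0.4055) = 14.5164 °C.
Change = 14.5164 − 34.1782 = -19.66 °C.

-19.66 °C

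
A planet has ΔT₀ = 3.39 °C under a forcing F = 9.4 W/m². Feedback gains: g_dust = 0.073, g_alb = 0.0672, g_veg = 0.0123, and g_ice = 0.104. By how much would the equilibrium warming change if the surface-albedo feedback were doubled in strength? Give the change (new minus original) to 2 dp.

Original: g = 0.2565, ΔT = 3.39/(1−0.2565) = 4.5595 °C.
With doubled surface-albedo: g' = 0.3237, ΔT' = 3.39/(1−0.3237) = 5.0126 °C.
Change = 5.0126 − 4.5595 = 0.45 °C.

0.45 °C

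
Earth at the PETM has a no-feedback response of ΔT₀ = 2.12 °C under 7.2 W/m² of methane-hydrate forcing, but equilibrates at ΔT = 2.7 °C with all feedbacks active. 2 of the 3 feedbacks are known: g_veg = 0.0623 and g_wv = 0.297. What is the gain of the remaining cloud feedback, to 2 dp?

-0.14

Amplification A = ΔT/ΔT₀ = 2.7/2.12 = 1.274.
Total gain g = 1 − 1/A = 1 − 1/1.274 = 0.2151.
Known gains sum to 0.0623 + 0.297 = 0.3593.
g_cld = 0.2151 − 0.3593 = -0.14.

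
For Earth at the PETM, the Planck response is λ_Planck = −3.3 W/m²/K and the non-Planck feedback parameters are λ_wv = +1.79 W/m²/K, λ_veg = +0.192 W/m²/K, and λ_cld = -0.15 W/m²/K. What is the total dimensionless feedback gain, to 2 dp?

0.56

Convert to gains: g_wv = 1.79/3.3 = 0.5424; g_veg = 0.192/3.3 = 0.05818; g_cld = -0.15/3.3 = -0.04545.
Total gain g = 0.55513.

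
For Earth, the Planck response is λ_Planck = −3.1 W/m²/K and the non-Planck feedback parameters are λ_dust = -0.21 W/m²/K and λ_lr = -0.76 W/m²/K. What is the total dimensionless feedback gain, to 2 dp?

-0.31

Convert to gains: g_dust = -0.21/3.1 = -0.06774; g_lr = -0.76/3.1 = -0.2452.
Total gain g = -0.31294.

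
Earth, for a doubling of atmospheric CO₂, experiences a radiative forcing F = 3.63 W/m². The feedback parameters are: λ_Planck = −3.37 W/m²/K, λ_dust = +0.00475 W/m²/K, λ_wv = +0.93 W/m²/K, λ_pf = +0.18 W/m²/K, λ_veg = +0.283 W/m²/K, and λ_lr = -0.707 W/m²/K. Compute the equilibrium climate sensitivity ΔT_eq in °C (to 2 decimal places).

1.35 °C

Net feedback parameter λ = (−3.37) + (+0.00475) + (+0.93) + (+0.18) + (+0.283) + (-0.707) = -2.67925 W/m²/K.
ΔT = −F/λ = −3.63/(-2.67925) = 1.35 °C.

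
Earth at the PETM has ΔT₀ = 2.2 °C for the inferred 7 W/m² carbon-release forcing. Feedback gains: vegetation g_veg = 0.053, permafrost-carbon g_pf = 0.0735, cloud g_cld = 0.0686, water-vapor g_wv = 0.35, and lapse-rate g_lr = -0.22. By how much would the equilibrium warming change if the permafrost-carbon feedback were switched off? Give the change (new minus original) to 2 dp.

Original: g = 0.3251, ΔT = 2.2/(1−0.3251) = 3.2597 °C.
Without permafrost-carbon: g' = 0.2516, ΔT' = 2.2/(1−0.2516) = 2.9396 °C.
Change = 2.9396 − 3.2597 = -0.32 °C.

-0.32 °C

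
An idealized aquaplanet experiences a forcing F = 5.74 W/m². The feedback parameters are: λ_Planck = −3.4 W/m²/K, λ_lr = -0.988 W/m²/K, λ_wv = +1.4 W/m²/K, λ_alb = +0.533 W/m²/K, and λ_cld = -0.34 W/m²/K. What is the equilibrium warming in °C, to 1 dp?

2.1 °C

Net feedback parameter λ = (−3.4) + (-0.988) + (+1.4) + (+0.533) + (-0.34) = -2.795 W/m²/K.
ΔT = −F/λ = −5.74/(-2.795) = 2.1 °C.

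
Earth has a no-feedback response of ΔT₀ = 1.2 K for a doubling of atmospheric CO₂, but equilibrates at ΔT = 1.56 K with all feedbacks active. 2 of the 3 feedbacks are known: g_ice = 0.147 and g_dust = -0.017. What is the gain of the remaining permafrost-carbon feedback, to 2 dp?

0.10

Amplification A = ΔT/ΔT₀ = 1.56/1.2 = 1.3.
Total gain g = 1 − 1/A = 1 − 1/1.3 = 0.2308.
Known gains sum to 0.147 − 0.017 = 0.13.
g_pf = 0.2308 − 0.13 = 0.10.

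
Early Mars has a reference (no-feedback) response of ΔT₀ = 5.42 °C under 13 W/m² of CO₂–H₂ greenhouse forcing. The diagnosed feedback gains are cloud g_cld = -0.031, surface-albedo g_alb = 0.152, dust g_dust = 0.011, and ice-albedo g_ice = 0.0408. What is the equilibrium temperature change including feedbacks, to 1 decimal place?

Total gain g = -0.031 + 0.152 + 0.011 + 0.0408 = 0.1728.
Amplification A = 1/(1 − 0.1728) = 1.209.
ΔT = 5.42 × 1.209 = 6.6 °C.

6.6 °C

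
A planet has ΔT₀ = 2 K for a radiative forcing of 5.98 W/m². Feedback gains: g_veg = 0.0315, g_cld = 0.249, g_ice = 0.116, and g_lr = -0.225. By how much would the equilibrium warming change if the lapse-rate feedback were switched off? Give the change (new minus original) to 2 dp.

Original: g = 0.1715, ΔT = 2/(1−0.1715) = 2.4140 K.
Without lapse-rate: g' = 0.3965, ΔT' = 2/(1−0.3965) = 3.3140 K.
Change = 3.3140 − 2.4140 = 0.90 K.

0.90 K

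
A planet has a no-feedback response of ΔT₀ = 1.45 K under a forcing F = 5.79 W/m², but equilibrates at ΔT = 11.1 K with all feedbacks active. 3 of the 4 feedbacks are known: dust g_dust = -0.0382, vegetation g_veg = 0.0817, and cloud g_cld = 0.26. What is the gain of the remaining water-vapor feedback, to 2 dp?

0.57

Amplification A = ΔT/ΔT₀ = 11.1/1.45 = 7.655.
Total gain g = 1 − 1/A = 1 − 1/7.655 = 0.8694.
Known gains sum to -0.0382 + 0.0817 + 0.26 = 0.3035.
g_wv = 0.8694 − 0.3035 = 0.57.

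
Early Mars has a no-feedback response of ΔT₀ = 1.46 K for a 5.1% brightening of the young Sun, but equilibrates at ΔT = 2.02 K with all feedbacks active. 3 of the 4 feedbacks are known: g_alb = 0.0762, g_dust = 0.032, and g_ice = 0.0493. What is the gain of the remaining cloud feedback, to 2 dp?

Amplification A = ΔT/ΔT₀ = 2.02/1.46 = 1.384.
Total gain g = 1 − 1/A = 1 − 1/1.384 = 0.2775.
Known gains sum to 0.0762 + 0.032 + 0.0493 = 0.1575.
g_cld = 0.2775 − 0.1575 = 0.12.

0.12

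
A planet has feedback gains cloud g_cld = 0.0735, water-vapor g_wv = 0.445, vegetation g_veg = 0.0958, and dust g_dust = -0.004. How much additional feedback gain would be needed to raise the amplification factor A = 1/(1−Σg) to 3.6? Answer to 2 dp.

0.11

Current total gain = 0.6103.
Target gain for A = 3.6: g* = 1 − 1/3.6 = 0.7222.
Additional gain needed = 0.7222 − 0.6103 = 0.11.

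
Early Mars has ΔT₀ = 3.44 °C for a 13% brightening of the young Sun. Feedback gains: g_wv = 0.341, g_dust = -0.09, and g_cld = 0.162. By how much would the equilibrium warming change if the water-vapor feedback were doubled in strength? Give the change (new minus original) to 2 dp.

8.12 °C

Original: g = 0.413, ΔT = 3.44/(1−0.413) = 5.8603 °C.
With doubled water-vapor: g' = 0.754, ΔT' = 3.44/(1−0.754) = 13.9837 °C.
Change = 13.9837 − 5.8603 = 8.12 °C.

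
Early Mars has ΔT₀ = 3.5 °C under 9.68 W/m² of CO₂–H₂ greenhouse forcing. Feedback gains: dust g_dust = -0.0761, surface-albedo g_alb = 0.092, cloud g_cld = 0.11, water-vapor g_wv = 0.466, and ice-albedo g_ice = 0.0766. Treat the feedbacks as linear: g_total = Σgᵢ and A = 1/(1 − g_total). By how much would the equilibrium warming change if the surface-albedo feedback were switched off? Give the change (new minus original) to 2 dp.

Original: g = 0.6685, ΔT = 3.5/(1−0.6685) = 10.5581 °C.
Without surface-albedo: g' = 0.5765, ΔT' = 3.5/(1−0.5765) = 8.2645 °C.
Change = 8.2645 − 10.5581 = -2.29 °C.

-2.29 °C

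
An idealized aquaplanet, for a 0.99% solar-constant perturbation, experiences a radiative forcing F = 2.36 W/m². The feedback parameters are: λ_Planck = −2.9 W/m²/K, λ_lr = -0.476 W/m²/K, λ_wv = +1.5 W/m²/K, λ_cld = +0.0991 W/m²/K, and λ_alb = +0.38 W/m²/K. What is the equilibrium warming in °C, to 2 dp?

Net feedback parameter λ = (−2.9) + (-0.476) + (+1.5) + (+0.0991) + (+0.38) = -1.3969 W/m²/K.
ΔT = −F/λ = −2.36/(-1.3969) = 1.69 °C.

1.69 °C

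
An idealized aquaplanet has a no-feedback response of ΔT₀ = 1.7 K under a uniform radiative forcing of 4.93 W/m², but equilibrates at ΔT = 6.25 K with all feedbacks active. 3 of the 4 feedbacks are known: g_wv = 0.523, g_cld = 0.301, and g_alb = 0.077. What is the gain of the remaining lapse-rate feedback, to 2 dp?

Amplification A = ΔT/ΔT₀ = 6.25/1.7 = 3.676.
Total gain g = 1 − 1/A = 1 − 1/3.676 = 0.728.
Known gains sum to 0.523 + 0.301 + 0.077 = 0.901.
g_lr = 0.728 − 0.901 = -0.17.

-0.17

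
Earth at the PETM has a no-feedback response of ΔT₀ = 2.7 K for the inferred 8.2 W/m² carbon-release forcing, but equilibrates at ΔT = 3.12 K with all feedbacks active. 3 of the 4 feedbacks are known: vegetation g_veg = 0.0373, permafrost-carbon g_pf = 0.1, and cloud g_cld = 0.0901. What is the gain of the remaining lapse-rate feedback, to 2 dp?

Amplification A = ΔT/ΔT₀ = 3.12/2.7 = 1.156.
Total gain g = 1 − 1/A = 1 − 1/1.156 = 0.1349.
Known gains sum to 0.0373 + 0.1 + 0.0901 = 0.2274.
g_lr = 0.1349 − 0.2274 = -0.09.

-0.09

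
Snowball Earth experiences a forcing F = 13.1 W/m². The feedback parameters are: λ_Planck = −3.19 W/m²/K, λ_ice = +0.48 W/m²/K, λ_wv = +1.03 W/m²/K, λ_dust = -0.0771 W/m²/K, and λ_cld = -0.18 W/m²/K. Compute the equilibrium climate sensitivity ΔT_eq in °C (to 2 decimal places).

6.76 °C

Net feedback parameter λ = (−3.19) + (+0.48) + (+1.03) + (-0.0771) + (-0.18) = -1.9371 W/m²/K.
ΔT = −F/λ = −13.1/(-1.9371) = 6.76 °C.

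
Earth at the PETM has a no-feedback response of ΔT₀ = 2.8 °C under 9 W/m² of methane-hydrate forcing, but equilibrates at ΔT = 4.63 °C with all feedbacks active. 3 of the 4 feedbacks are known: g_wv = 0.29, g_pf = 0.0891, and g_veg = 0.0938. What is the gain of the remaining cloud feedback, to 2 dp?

-0.08

Amplification A = ΔT/ΔT₀ = 4.63/2.8 = 1.654.
Total gain g = 1 − 1/A = 1 − 1/1.654 = 0.3954.
Known gains sum to 0.29 + 0.0891 + 0.0938 = 0.4729.
g_cld = 0.3954 − 0.4729 = -0.08.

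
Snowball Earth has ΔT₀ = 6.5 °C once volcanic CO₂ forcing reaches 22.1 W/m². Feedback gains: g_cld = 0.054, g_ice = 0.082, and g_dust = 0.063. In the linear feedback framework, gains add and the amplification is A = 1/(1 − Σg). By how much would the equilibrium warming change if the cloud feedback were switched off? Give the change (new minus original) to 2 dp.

-0.51 °C

Original: g = 0.199, ΔT = 6.5/(1−0.199) = 8.1149 °C.
Without cloud: g' = 0.145, ΔT' = 6.5/(1−0.145) = 7.6023 °C.
Change = 7.6023 − 8.1149 = -0.51 °C.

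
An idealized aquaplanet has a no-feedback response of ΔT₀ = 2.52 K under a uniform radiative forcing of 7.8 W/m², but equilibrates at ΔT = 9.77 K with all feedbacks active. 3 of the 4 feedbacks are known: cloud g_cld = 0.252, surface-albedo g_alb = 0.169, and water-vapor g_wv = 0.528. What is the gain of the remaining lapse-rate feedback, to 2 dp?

-0.21

Amplification A = ΔT/ΔT₀ = 9.77/2.52 = 3.877.
Total gain g = 1 − 1/A = 1 − 1/3.877 = 0.7421.
Known gains sum to 0.252 + 0.169 + 0.528 = 0.949.
g_lr = 0.7421 − 0.949 = -0.21.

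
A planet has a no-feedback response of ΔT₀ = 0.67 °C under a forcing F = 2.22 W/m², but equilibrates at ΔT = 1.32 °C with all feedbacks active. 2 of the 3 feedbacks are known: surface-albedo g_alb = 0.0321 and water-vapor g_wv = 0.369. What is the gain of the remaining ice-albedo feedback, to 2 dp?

Amplification A = ΔT/ΔT₀ = 1.32/0.67 = 1.97.
Total gain g = 1 − 1/A = 1 − 1/1.97 = 0.4924.
Known gains sum to 0.0321 + 0.369 = 0.4011.
g_ice = 0.4924 − 0.4011 = 0.09.

0.09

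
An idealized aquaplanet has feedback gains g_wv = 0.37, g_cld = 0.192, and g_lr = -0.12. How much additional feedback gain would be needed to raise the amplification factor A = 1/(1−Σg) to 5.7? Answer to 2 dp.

Current total gain = 0.442.
Target gain for A = 5.7: g* = 1 − 1/5.7 = 0.8246.
Additional gain needed = 0.8246 − 0.442 = 0.38.

0.38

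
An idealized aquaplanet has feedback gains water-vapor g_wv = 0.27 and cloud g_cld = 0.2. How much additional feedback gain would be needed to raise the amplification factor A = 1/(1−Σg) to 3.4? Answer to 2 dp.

0.24

Current total gain = 0.47.
Target gain for A = 3.4: g* = 1 − 1/3.4 = 0.7059.
Additional gain needed = 0.7059 − 0.47 = 0.24.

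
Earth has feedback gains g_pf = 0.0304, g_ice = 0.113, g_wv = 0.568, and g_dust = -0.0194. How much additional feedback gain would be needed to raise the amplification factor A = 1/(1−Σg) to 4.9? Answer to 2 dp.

Current total gain = 0.692.
Target gain for A = 4.9: g* = 1 − 1/4.9 = 0.7959.
Additional gain needed = 0.7959 − 0.692 = 0.10.

0.10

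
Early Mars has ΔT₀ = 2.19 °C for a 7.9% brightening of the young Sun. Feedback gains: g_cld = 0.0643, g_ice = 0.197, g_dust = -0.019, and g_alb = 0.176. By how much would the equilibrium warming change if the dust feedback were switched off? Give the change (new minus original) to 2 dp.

0.13 °C

Original: g = 0.4183, ΔT = 2.19/(1−0.4183) = 3.7648 °C.
Without dust: g' = 0.4373, ΔT' = 2.19/(1−0.4373) = 3.8919 °C.
Change = 3.8919 − 3.7648 = 0.13 °C.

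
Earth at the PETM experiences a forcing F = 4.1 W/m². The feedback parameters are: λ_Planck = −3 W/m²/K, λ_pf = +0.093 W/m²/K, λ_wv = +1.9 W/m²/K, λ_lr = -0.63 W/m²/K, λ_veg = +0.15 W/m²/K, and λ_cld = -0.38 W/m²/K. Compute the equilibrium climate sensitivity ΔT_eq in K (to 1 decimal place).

Net feedback parameter λ = (−3) + (+0.093) + (+1.9) + (-0.63) + (+0.15) + (-0.38) = -1.867 W/m²/K.
ΔT = −F/λ = −4.1/(-1.867) = 2.2 K.

2.2 K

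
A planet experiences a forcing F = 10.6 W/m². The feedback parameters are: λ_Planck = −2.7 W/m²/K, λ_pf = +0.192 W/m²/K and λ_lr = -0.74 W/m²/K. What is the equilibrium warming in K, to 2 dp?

3.26 K

Net feedback parameter λ = (−2.7) + (+0.192) + (-0.74) = -3.248 W/m²/K.
ΔT = −F/λ = −10.6/(-3.248) = 3.26 K.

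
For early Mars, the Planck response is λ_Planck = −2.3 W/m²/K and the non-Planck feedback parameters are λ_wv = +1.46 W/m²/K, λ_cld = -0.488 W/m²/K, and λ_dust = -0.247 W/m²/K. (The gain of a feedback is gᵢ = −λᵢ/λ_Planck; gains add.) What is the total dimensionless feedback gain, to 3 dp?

0.315

Convert to gains: g_wv = 1.46/2.3 = 0.6348; g_cld = -0.488/2.3 = -0.2122; g_dust = -0.247/2.3 = -0.1074.
Total gain g = 0.3152.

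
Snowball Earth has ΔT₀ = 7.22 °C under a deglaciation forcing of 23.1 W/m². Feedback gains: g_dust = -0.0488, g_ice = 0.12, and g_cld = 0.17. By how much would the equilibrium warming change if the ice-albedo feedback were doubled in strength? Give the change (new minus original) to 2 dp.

Original: g = 0.2412, ΔT = 7.22/(1−0.2412) = 9.5150 °C.
With doubled ice-albedo: g' = 0.3612, ΔT' = 7.22/(1−0.3612) = 11.3024 °C.
Change = 11.3024 − 9.5150 = 1.79 °C.

1.79 °C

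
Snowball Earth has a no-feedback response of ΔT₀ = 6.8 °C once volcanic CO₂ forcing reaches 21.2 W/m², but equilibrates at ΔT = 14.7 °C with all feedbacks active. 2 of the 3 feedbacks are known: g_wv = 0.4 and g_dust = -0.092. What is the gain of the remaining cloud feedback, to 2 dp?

0.23

Amplification A = ΔT/ΔT₀ = 14.7/6.8 = 2.162.
Total gain g = 1 − 1/A = 1 − 1/2.162 = 0.5375.
Known gains sum to 0.4 − 0.092 = 0.308.
g_cld = 0.5375 − 0.308 = 0.23.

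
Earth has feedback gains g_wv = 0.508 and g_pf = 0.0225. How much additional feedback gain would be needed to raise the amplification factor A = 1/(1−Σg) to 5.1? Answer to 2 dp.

0.27

Current total gain = 0.5305.
Target gain for A = 5.1: g* = 1 − 1/5.1 = 0.8039.
Additional gain needed = 0.8039 − 0.5305 = 0.27.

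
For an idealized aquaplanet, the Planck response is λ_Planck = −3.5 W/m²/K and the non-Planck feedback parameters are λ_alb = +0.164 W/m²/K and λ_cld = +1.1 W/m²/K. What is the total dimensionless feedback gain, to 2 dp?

0.36

Convert to gains: g_alb = 0.164/3.5 = 0.04686; g_cld = 1.1/3.5 = 0.3143.
Total gain g = 0.36116.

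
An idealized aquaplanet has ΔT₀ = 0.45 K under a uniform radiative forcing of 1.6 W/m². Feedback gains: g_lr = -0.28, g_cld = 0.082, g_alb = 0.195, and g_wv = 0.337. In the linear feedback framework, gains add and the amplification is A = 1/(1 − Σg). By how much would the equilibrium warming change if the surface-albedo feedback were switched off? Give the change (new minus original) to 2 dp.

-0.15 K

Original: g = 0.334, ΔT = 0.45/(1−0.334) = 0.6757 K.
Without surface-albedo: g' = 0.139, ΔT' = 0.45/(1−0.139) = 0.5226 K.
Change = 0.5226 − 0.6757 = -0.15 K.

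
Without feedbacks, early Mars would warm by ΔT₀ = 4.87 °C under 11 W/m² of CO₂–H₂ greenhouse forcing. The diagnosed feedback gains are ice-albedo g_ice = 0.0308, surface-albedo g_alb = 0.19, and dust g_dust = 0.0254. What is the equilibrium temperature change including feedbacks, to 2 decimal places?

6.46 °C

Total gain g = 0.0308 + 0.19 + 0.0254 = 0.2462.
Amplification A = 1/(1 − 0.2462) = 1.327.
ΔT = 4.87 × 1.327 = 6.46 °C.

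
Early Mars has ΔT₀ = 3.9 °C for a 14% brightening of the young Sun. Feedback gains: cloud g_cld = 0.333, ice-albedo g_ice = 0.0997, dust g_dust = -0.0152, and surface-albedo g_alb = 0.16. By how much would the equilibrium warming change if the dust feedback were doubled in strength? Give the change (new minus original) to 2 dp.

Original: g = 0.5775, ΔT = 3.9/(1−0.5775) = 9.2308 °C.
With doubled dust: g' = 0.5623, ΔT' = 3.9/(1−0.5623) = 8.9102 °C.
Change = 8.9102 − 9.2308 = -0.32 °C.

-0.32 °C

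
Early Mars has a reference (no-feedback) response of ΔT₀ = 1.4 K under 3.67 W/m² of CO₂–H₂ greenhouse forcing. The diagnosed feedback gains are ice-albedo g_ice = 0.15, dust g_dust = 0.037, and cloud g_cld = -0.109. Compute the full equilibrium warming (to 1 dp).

1.5 K

Total gain g = 0.15 + 0.037 − 0.109 = 0.078.
Amplification A = 1/(1 − 0.078) = 1.085.
ΔT = 1.4 × 1.085 = 1.5 K.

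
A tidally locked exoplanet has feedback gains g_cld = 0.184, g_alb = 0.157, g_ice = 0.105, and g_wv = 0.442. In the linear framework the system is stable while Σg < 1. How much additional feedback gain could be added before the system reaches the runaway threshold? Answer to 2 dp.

0.11

Current total gain = 0.184 + 0.157 + 0.105 + 0.442 = 0.888.
Margin to runaway = 1 − 0.888 = 0.11.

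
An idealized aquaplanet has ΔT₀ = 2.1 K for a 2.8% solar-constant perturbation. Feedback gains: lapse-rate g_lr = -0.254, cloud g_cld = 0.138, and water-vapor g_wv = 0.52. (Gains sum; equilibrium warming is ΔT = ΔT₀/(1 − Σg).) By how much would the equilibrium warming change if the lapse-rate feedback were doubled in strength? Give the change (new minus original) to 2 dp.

-1.05 K

Original: g = 0.404, ΔT = 2.1/(1−0.404) = 3.5235 K.
With doubled lapse-rate: g' = 0.15, ΔT' = 2.1/(1−0.15) = 2.4706 K.
Change = 2.4706 − 3.5235 = -1.05 K.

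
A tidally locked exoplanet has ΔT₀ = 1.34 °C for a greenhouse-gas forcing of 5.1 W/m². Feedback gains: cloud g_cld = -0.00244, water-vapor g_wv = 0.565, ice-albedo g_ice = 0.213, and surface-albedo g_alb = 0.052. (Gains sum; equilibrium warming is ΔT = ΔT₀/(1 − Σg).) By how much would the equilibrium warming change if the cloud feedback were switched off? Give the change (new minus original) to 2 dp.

0.11 °C

Original: g = 0.82756, ΔT = 1.34/(1−0.82756) = 7.7708 °C.
Without cloud: g' = 0.83, ΔT' = 1.34/(1−0.83) = 7.8824 °C.
Change = 7.8824 − 7.7708 = 0.11 °C.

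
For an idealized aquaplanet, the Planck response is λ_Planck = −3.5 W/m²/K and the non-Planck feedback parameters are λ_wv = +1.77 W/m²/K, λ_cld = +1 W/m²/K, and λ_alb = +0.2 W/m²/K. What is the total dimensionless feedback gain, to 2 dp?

0.85

Convert to gains: g_wv = 1.77/3.5 = 0.5057; g_cld = 1/3.5 = 0.2857; g_alb = 0.2/3.5 = 0.05714.
Total gain g = 0.84854.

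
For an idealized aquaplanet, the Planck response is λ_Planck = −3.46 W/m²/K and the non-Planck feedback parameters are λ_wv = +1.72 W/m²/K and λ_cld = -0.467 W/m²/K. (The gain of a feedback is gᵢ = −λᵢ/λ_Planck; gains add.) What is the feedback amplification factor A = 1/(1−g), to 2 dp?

Convert to gains: g_wv = 1.72/3.46 = 0.4971; g_cld = -0.467/3.46 = -0.135.
Total gain g = 0.3621.
A = 1/(1 − 0.3621) = 1.57.

1.57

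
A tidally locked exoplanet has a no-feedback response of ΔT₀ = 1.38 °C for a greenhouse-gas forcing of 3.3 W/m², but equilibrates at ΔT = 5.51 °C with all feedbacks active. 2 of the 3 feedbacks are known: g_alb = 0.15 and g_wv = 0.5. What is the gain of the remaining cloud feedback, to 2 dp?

Amplification A = ΔT/ΔT₀ = 5.51/1.38 = 3.993.
Total gain g = 1 − 1/A = 1 − 1/3.993 = 0.7496.
Known gains sum to 0.15 + 0.5 = 0.65.
g_cld = 0.7496 − 0.65 = 0.10.

0.10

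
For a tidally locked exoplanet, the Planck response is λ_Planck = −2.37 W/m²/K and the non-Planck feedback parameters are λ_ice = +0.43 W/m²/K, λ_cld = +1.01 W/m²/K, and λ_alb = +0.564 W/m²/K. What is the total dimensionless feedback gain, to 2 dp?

0.85

Convert to gains: g_ice = 0.43/2.37 = 0.1814; g_cld = 1.01/2.37 = 0.4262; g_alb = 0.564/2.37 = 0.238.
Total gain g = 0.8456.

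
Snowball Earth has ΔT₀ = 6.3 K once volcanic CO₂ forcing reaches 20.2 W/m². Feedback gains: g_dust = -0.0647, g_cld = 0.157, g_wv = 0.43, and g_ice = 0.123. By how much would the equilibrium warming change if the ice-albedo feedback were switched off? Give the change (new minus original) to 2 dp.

-4.57 K

Original: g = 0.6453, ΔT = 6.3/(1−0.6453) = 17.7615 K.
Without ice-albedo: g' = 0.5223, ΔT' = 6.3/(1−0.5223) = 13.1882 K.
Change = 13.1882 − 17.7615 = -4.57 K.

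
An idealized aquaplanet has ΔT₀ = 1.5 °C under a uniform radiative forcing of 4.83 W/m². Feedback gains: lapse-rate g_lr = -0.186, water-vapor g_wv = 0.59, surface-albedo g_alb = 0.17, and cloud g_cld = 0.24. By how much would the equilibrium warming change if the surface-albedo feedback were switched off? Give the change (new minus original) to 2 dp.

-3.85 °C

Original: g = 0.814, ΔT = 1.5/(1−0.814) = 8.0645 °C.
Without surface-albedo: g' = 0.644, ΔT' = 1.5/(1−0.644) = 4.2135 °C.
Change = 4.2135 − 8.0645 = -3.85 °C.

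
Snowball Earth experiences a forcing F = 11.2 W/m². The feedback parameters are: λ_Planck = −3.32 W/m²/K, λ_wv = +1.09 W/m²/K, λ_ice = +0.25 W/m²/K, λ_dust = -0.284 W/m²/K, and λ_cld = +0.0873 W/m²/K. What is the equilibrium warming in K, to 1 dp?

5.1 K

Net feedback parameter λ = (−3.32) + (+1.09) + (+0.25) + (-0.284) + (+0.0873) = -2.1767 W/m²/K.
ΔT = −F/λ = −11.2/(-2.1767) = 5.1 K.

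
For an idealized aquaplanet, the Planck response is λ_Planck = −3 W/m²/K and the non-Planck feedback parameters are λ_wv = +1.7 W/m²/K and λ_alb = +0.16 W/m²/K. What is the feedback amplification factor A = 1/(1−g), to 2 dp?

2.63

Convert to gains: g_wv = 1.7/3 = 0.5667; g_alb = 0.16/3 = 0.05333.
Total gain g = 0.62003.
A = 1/(1 − 0.62003) = 2.63.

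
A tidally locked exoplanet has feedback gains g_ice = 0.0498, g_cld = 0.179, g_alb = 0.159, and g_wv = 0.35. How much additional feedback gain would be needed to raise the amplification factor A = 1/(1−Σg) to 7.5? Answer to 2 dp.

0.13

Current total gain = 0.7378.
Target gain for A = 7.5: g* = 1 − 1/7.5 = 0.8667.
Additional gain needed = 0.8667 − 0.7378 = 0.13.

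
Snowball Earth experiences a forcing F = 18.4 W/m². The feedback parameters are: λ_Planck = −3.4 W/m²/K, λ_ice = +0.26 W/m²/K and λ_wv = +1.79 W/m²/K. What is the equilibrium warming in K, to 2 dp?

13.63 K

Net feedback parameter λ = (−3.4) + (+0.26) + (+1.79) = -1.35 W/m²/K.
ΔT = −F/λ = −18.4/(-1.35) = 13.63 K.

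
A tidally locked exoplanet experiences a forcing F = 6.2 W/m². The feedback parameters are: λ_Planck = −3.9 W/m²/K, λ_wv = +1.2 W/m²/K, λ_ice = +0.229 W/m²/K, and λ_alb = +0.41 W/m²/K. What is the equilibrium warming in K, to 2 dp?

Net feedback parameter λ = (−3.9) + (+1.2) + (+0.229) + (+0.41) = -2.061 W/m²/K.
ΔT = −F/λ = −6.2/(-2.061) = 3.01 K.

3.01 K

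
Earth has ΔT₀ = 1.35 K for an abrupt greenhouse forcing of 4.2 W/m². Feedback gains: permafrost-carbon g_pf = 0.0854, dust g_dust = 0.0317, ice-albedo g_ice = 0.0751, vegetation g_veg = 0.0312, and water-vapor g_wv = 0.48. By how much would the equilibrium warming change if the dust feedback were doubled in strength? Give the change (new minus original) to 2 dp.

0.54 K

Original: g = 0.7034, ΔT = 1.35/(1−0.7034) = 4.5516 K.
With doubled dust: g' = 0.7351, ΔT' = 1.35/(1−0.7351) = 5.0963 K.
Change = 5.0963 − 4.5516 = 0.54 K.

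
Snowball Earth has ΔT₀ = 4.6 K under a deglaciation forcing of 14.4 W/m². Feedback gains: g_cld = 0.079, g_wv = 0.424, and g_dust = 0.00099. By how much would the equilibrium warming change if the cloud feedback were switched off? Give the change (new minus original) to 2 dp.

Original: g = 0.50399, ΔT = 4.6/(1−0.50399) = 9.2740 K.
Without cloud: g' = 0.42499, ΔT' = 4.6/(1−0.42499) = 7.9999 K.
Change = 7.9999 − 9.2740 = -1.27 K.

-1.27 K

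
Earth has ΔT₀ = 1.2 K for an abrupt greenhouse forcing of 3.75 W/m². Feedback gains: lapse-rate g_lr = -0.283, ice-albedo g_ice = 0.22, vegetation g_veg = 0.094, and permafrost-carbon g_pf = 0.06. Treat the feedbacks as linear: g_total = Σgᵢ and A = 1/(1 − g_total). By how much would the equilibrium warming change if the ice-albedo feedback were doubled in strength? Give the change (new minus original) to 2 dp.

Original: g = 0.091, ΔT = 1.2/(1−0.091) = 1.3201 K.
With doubled ice-albedo: g' = 0.311, ΔT' = 1.2/(1−0.311) = 1.7417 K.
Change = 1.7417 − 1.3201 = 0.42 K.

0.42 K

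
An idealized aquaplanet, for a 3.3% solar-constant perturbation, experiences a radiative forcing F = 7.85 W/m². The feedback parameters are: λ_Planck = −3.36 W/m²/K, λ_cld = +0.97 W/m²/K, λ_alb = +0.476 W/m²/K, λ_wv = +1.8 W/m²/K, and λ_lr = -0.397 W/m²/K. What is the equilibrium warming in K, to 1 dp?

15.4 K

Net feedback parameter λ = (−3.36) + (+0.97) + (+0.476) + (+1.8) + (-0.397) = -0.511 W/m²/K.
ΔT = −F/λ = −7.85/(-0.511) = 15.4 K.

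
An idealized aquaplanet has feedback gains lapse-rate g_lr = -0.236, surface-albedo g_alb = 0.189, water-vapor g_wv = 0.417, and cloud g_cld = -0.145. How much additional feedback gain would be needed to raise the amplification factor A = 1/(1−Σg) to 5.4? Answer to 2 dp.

Current total gain = 0.225.
Target gain for A = 5.4: g* = 1 − 1/5.4 = 0.8148.
Additional gain needed = 0.8148 − 0.225 = 0.59.

0.59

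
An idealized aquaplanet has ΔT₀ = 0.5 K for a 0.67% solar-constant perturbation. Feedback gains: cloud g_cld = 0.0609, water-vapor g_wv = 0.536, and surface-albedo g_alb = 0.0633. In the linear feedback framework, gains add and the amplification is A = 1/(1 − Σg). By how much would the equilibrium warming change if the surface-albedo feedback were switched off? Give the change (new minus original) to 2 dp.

-0.23 K

Original: g = 0.6602, ΔT = 0.5/(1−0.6602) = 1.4715 K.
Without surface-albedo: g' = 0.5969, ΔT' = 0.5/(1−0.5969) = 1.2404 K.
Change = 1.2404 − 1.4715 = -0.23 K.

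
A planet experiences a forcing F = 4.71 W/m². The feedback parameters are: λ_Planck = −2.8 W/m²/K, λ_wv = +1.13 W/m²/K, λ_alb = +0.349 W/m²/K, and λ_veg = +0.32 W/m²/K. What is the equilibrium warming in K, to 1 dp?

4.7 K

Net feedback parameter λ = (−2.8) + (+1.13) + (+0.349) + (+0.32) = -1.001 W/m²/K.
ΔT = −F/λ = −4.71/(-1.001) = 4.7 K.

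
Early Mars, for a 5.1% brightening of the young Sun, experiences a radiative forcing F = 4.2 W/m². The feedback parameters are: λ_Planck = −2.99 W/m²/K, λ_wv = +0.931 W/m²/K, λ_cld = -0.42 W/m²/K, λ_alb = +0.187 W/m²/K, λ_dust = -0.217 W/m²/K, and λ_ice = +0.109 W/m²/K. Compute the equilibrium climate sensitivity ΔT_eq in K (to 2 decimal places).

1.75 K

Net feedback parameter λ = (−2.99) + (+0.931) + (-0.42) + (+0.187) + (-0.217) + (+0.109) = -2.4 W/m²/K.
ΔT = −F/λ = −4.2/(-2.4) = 1.75 K.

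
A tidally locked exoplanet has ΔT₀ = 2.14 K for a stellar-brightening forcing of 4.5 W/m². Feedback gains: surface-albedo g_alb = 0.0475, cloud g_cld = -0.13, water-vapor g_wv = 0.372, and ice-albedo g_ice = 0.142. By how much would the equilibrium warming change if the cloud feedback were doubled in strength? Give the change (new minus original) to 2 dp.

Original: g = 0.4315, ΔT = 2.14/(1−0.4315) = 3.7643 K.
With doubled cloud: g' = 0.3015, ΔT' = 2.14/(1−0.3015) = 3.0637 K.
Change = 3.0637 − 3.7643 = -0.70 K.

-0.70 K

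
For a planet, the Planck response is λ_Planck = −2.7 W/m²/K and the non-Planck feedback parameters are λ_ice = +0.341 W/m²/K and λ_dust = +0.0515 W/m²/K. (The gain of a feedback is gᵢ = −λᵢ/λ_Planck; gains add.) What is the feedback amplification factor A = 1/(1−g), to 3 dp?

Convert to gains: g_ice = 0.341/2.7 = 0.1263; g_dust = 0.0515/2.7 = 0.01907.
Total gain g = 0.14537.
A = 1/(1 − 0.14537) = 1.170.

1.170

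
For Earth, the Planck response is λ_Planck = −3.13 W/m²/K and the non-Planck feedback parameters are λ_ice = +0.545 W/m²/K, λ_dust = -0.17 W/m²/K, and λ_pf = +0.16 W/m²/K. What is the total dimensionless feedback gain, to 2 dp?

0.17

Convert to gains: g_ice = 0.545/3.13 = 0.1741; g_dust = -0.17/3.13 = -0.05431; g_pf = 0.16/3.13 = 0.05112.
Total gain g = 0.17091.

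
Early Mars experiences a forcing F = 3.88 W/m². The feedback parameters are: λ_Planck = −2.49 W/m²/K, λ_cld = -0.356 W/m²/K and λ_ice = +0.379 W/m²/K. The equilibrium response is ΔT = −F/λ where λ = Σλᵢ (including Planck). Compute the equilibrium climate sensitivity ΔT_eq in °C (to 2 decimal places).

Net feedback parameter λ = (−2.49) + (-0.356) + (+0.379) = -2.467 W/m²/K.
ΔT = −F/λ = −3.88/(-2.467) = 1.57 °C.

1.57 °C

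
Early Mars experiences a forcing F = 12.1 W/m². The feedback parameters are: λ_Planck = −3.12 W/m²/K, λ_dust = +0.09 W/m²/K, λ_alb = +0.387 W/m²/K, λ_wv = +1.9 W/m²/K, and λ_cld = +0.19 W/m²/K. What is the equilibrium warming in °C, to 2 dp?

Net feedback parameter λ = (−3.12) + (+0.09) + (+0.387) + (+1.9) + (+0.19) = -0.553 W/m²/K.
ΔT = −F/λ = −12.1/(-0.553) = 21.88 °C.

21.88 °C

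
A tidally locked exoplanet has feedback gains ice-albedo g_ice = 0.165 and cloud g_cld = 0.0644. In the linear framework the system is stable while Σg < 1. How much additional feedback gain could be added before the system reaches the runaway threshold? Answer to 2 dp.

0.77

Current total gain = 0.165 + 0.0644 = 0.2294.
Margin to runaway = 1 − 0.2294 = 0.77.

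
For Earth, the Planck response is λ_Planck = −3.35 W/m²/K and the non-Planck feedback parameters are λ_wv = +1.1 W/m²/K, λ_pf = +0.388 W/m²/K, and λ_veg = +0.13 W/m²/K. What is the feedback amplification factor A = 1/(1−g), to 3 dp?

1.934

Convert to gains: g_wv = 1.1/3.35 = 0.3284; g_pf = 0.388/3.35 = 0.1158; g_veg = 0.13/3.35 = 0.03881.
Total gain g = 0.48301.
A = 1/(1 − 0.48301) = 1.934.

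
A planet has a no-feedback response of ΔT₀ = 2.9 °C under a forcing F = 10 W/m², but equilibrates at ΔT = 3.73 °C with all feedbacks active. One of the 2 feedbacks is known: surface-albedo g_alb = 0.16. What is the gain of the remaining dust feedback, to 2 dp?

0.06

Amplification A = ΔT/ΔT₀ = 3.73/2.9 = 1.286.
Total gain g = 1 − 1/A = 1 − 1/1.286 = 0.2224.
The known gain is 0.16.
g_dust = 0.2224 − 0.16 = 0.06.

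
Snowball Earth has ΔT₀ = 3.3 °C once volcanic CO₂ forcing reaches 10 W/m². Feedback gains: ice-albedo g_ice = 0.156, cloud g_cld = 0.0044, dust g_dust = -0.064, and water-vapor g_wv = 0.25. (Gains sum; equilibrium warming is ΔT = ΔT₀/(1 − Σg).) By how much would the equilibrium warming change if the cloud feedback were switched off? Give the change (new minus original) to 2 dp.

-0.03 °C

Original: g = 0.3464, ΔT = 3.3/(1−0.3464) = 5.0490 °C.
Without cloud: g' = 0.342, ΔT' = 3.3/(1−0.342) = 5.0152 °C.
Change = 5.0152 − 5.0490 = -0.03 °C.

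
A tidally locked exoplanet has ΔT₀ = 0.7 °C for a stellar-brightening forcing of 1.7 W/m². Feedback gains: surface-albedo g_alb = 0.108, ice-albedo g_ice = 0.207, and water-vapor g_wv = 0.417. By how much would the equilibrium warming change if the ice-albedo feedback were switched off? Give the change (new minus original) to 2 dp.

-1.14 °C

Original: g = 0.732, ΔT = 0.7/(1−0.732) = 2.6119 °C.
Without ice-albedo: g' = 0.525, ΔT' = 0.7/(1−0.525) = 1.4737 °C.
Change = 1.4737 − 2.6119 = -1.14 °C.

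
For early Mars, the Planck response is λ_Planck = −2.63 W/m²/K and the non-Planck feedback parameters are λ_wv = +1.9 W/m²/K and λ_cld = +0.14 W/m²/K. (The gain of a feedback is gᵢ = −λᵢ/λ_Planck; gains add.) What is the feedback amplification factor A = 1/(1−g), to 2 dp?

4.46

Convert to gains: g_wv = 1.9/2.63 = 0.7224; g_cld = 0.14/2.63 = 0.05323.
Total gain g = 0.77563.
A = 1/(1 − 0.77563) = 4.46.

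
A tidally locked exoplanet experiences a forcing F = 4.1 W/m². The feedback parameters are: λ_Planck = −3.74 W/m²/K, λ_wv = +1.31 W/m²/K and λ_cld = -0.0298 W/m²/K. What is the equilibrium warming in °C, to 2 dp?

1.67 °C

Net feedback parameter λ = (−3.74) + (+1.31) + (-0.0298) = -2.4598 W/m²/K.
ΔT = −F/λ = −4.1/(-2.4598) = 1.67 °C.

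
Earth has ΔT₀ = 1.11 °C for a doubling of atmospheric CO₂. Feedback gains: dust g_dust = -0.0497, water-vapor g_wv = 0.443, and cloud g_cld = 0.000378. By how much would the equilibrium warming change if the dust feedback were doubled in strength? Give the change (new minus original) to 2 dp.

Original: g = 0.393678, ΔT = 1.11/(1−0.393678) = 1.8307 °C.
With doubled dust: g' = 0.343978, ΔT' = 1.11/(1−0.343978) = 1.6920 °C.
Change = 1.6920 − 1.8307 = -0.14 °C.

-0.14 °C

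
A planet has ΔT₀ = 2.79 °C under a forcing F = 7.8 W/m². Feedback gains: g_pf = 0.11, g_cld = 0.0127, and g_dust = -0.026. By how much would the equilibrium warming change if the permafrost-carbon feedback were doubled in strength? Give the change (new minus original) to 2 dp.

0.43 °C

Original: g = 0.0967, ΔT = 2.79/(1−0.0967) = 3.0887 °C.
With doubled permafrost-carbon: g' = 0.2067, ΔT' = 2.79/(1−0.2067) = 3.5170 °C.
Change = 3.5170 − 3.0887 = 0.43 °C.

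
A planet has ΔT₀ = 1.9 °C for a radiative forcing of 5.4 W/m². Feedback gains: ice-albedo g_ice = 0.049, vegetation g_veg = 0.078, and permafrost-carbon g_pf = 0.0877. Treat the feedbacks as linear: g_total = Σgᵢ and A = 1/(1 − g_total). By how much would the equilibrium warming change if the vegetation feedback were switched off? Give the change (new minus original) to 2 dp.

-0.22 °C

Original: g = 0.2147, ΔT = 1.9/(1−0.2147) = 2.4195 °C.
Without vegetation: g' = 0.1367, ΔT' = 1.9/(1−0.1367) = 2.2009 °C.
Change = 2.2009 − 2.4195 = -0.22 °C.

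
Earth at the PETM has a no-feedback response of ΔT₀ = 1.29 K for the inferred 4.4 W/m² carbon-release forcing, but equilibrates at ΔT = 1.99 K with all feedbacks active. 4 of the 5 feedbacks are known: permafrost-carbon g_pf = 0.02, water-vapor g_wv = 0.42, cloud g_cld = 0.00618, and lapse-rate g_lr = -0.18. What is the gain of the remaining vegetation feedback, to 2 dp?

Amplification A = ΔT/ΔT₀ = 1.99/1.29 = 1.543.
Total gain g = 1 − 1/A = 1 − 1/1.543 = 0.3519.
Known gains sum to 0.02 + 0.42 + 0.00618 − 0.18 = 0.26618.
g_veg = 0.3519 − 0.26618 = 0.09.

0.09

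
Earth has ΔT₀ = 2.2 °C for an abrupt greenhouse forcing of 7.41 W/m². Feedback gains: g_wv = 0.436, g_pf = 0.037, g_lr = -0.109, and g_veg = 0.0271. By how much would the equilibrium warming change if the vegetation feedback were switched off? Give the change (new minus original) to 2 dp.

-0.15 °C

Original: g = 0.3911, ΔT = 2.2/(1−0.3911) = 3.6131 °C.
Without vegetation: g' = 0.364, ΔT' = 2.2/(1−0.364) = 3.4591 °C.
Change = 3.4591 − 3.6131 = -0.15 °C.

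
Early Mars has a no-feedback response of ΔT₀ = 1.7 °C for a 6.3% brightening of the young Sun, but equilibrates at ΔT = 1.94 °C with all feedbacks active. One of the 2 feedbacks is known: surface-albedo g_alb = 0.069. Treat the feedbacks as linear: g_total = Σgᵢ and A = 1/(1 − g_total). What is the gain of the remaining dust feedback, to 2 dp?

0.05

Amplification A = ΔT/ΔT₀ = 1.94/1.7 = 1.141.
Total gain g = 1 − 1/A = 1 − 1/1.141 = 0.1236.
The known gain is 0.069.
g_dust = 0.1236 − 0.069 = 0.05.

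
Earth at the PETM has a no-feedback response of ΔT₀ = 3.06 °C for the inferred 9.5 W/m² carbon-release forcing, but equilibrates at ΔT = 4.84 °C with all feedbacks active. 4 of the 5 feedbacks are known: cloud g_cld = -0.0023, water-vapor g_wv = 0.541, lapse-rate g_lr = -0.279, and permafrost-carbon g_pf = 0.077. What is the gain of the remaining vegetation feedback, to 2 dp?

0.03

Amplification A = ΔT/ΔT₀ = 4.84/3.06 = 1.582.
Total gain g = 1 − 1/A = 1 − 1/1.582 = 0.3679.
Known gains sum to -0.0023 + 0.541 − 0.279 + 0.077 = 0.3367.
g_veg = 0.3679 − 0.3367 = 0.03.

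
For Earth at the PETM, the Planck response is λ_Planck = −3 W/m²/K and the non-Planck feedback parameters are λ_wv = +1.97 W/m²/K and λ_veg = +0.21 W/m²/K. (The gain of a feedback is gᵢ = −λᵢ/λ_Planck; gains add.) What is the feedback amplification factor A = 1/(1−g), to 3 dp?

3.659

Convert to gains: g_wv = 1.97/3 = 0.6567; g_veg = 0.21/3 = 0.07.
Total gain g = 0.7267.
A = 1/(1 − 0.7267) = 3.659.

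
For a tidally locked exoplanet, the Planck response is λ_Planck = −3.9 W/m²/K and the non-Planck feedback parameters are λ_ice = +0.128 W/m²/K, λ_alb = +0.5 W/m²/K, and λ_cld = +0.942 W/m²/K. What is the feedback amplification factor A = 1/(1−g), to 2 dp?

1.67

Convert to gains: g_ice = 0.128/3.9 = 0.03282; g_alb = 0.5/3.9 = 0.1282; g_cld = 0.942/3.9 = 0.2415.
Total gain g = 0.40252.
A = 1/(1 − 0.40252) = 1.67.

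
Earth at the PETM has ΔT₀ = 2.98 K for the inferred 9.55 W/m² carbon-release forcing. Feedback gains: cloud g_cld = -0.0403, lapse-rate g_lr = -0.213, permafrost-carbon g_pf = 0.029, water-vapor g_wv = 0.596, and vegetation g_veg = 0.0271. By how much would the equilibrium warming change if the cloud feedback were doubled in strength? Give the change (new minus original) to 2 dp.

Original: g = 0.3988, ΔT = 2.98/(1−0.3988) = 4.9568 K.
With doubled cloud: g' = 0.3585, ΔT' = 2.98/(1−0.3585) = 4.6454 K.
Change = 4.6454 − 4.9568 = -0.31 K.

-0.31 K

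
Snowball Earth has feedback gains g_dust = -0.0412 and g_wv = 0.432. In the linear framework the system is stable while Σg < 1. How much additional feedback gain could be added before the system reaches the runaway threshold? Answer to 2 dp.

Current total gain = -0.0412 + 0.432 = 0.3908.
Margin to runaway = 1 − 0.3908 = 0.61.

0.61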